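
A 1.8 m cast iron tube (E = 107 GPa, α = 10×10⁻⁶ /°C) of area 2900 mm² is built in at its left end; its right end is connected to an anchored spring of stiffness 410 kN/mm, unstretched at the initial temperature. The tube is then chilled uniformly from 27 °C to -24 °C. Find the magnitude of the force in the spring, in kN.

P ≈ 111 kN

Free thermal contraction: δ_free = αΔT L = 10×10⁻⁶ × 51 × 1800 = 0.918 mm.
Let P be the tensile force in the spring. The tube extends elastically by PL/(AE) and the spring stretches by P/k; together these equal δ_free.
So P = δ_free / [L/(AE) + 1/k] = 0.918 / [ 1800/(2900×107×10³) + 1/(410×10³) ].
P = 0.918 / 8.24×10⁻⁶ = 111400 N.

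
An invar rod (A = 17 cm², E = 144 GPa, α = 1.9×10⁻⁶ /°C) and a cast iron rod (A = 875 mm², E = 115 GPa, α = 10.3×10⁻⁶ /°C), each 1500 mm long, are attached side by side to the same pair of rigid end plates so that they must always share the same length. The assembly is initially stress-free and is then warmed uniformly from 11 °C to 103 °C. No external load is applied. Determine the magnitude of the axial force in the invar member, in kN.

Both members must finish at the same length. With the larger α, the cast iron tends to over-expand; the plates restrain it, putting the cast iron in compression and the invar in tension. With no external load the two internal forces are equal and opposite, magnitude P.
Setting the final lengths equal and cancelling L: (α₁ − α₂)ΔT = P/(A₁E₁) + P/(A₂E₂).
|α₁ − α₂|·ΔT = 8.4×10⁻⁶ × 92 = 0.0007728.
1/(A₁E₁) + 1/(A₂E₂) = 1/(1700×144×10³) + 1/(875×115×10³) = 1.402×10⁻⁸ N⁻¹.
P = 0.0007728 / 1.402×10⁻⁸ = 55110 N = 55.11 kN.

P ≈ 55.1 kN (tensile in the invar)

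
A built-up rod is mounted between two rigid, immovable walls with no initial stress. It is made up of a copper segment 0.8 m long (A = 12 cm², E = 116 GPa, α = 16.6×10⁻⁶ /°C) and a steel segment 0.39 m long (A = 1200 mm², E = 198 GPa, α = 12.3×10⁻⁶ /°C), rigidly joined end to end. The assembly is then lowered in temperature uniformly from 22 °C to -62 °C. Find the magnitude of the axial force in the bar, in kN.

P ≈ 206 kN (tensile)

If the supports were absent, the total length change would be Σ αᵢΔT Lᵢ = 16.6×10⁻⁶×84×800 + 12.3×10⁻⁶×84×390 = 1.518 mm.
The walls prevent any net length change, so an axial force P (same in every segment) develops. Compatibility: P · Σ Lᵢ/(AᵢEᵢ) = δ_free.
Σ Lᵢ/(AᵢEᵢ) = 800/(1200×116×10³) + 390/(1200×198×10³) = 7.389×10⁻⁶ mm/N.
P = 1.518 / 7.389×10⁻⁶ = 205500 N = 205.5 kN, tensile.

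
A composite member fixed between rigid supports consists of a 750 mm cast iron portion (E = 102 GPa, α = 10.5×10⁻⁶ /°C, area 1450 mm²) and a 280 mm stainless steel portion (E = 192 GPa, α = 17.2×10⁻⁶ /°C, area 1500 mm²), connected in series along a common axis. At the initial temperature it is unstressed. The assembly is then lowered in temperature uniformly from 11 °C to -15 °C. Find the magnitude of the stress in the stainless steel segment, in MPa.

σ ≈ 36.4 MPa (tensile)

If the supports were absent, the total length change would be Σ αᵢΔT Lᵢ = 10.5×10⁻⁶×26×750 + 17.2×10⁻⁶×26×280 = 0.33 mm.
The walls prevent any net length change, so an axial force P (same in every segment) develops. Compatibility: P · Σ Lᵢ/(AᵢEᵢ) = δ_free.
The series flexibility is Σ Lᵢ/(AᵢEᵢ) = 750/(1450×102×10³) + 280/(1500×192×10³) = 6.043×10⁻⁶ mm/N.
P = 0.33 / 6.043×10⁻⁶ = 54600 N = 54.6 kN, tensile.
σ_{stainless steel} = P / A = 54600 / 1500 = 36.4 MPa.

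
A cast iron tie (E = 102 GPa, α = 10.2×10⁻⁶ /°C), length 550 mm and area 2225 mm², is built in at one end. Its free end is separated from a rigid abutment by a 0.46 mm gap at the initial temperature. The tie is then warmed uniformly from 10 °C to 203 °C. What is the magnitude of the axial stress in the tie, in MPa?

σ ≈ 115 MPa (compressive)

Free thermal elongation = αΔT L = 10.2×10⁻⁶ × 193 × 550 = 1.083 mm.
The gap closes (δ_free > 0.46 mm) and the wall then resists a further 1.083 − 0.46 = 0.6227 mm of expansion.
That suppressed elongation corresponds to σ = E·Δ/L = 102×10³ × 0.6227/550 = 115.5 MPa.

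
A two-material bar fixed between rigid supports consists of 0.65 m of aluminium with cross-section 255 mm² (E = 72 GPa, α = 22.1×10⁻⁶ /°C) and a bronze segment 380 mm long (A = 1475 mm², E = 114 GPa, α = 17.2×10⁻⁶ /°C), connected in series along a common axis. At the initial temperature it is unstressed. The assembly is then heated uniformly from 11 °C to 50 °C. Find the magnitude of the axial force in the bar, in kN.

Free thermal expansion of the whole bar: Σ αᵢΔT Lᵢ = 22.1×10⁻⁶×39×650 + 17.2×10⁻⁶×39×380 = 0.8151 mm.
The walls prevent any net length change, so an axial force P (same in every segment) develops. Compatibility: P · Σ Lᵢ/(AᵢEᵢ) = δ_free.
The series flexibility is Σ Lᵢ/(AᵢEᵢ) = 650/(255×72×10³) + 380/(1475×114×10³) = 3.766×10⁻⁵ mm/N.
So P = 0.8151 / 3.766×10⁻⁵ = 21.64 kN, compressive.

P ≈ 21.6 kN (compressive)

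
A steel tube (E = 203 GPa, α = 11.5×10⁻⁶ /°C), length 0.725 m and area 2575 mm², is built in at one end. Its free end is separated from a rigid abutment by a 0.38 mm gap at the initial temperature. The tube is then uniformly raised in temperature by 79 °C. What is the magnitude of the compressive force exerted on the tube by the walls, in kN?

If the wall were absent the tube would grow by αΔT L = 11.5×10⁻⁶ × 79 × 725 = 0.6587 mm.
After closing the 0.38 mm clearance, 0.6587 − 0.38 = 0.2787 mm of expansion remains to be suppressed by the wall.
Compatibility: PL/(AE) = 0.2787 mm, so σ = P/A = E × (0.2787/725) = 78.03 MPa.
P = σA = 78.03 × 2575 = 200.9 kN.

P ≈ 201 kN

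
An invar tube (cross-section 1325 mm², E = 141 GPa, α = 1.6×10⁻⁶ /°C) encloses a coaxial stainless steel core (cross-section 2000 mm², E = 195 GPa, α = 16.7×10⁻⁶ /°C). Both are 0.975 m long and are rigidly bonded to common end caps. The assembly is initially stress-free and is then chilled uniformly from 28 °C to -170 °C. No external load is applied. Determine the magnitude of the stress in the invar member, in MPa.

σ ≈ 285 MPa (compressive)

Equilibrium of a rigid end plate with no external load gives equal and opposite internal forces ±P in the two members. Since α_{stainless steel} > α_{invar}, cooling drives the stainless steel into tension and the invar into compression.
Setting the final lengths equal and cancelling L: (α₁ − α₂)ΔT = P/(A₁E₁) + P/(A₂E₂).
|α₁ − α₂|·ΔT = 15.1×10⁻⁶ × 198 = 0.00299.
1/(A₁E₁) + 1/(A₂E₂) = 1/(1325×141×10³) + 1/(2000×195×10³) = 7.917×10⁻⁹ N⁻¹.
So P = 0.00299 / 7.917×10⁻⁹ = 377.7 kN.
σ_{invar} = P/A₁ = 377700/1325 = 285 MPa, compressive.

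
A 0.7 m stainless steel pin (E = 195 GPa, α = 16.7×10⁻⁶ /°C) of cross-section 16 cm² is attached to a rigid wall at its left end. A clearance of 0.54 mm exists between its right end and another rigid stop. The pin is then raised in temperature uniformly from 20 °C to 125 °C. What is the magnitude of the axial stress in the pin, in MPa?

σ ≈ 192 MPa (compressive)

Unrestrained expansion: δ_free = αΔT L = 16.7×10⁻⁶ × 105 × 700 = 1.227 mm.
The gap closes (δ_free > 0.54 mm) and the wall then resists a further 1.227 − 0.54 = 0.6874 mm of expansion.
That suppressed elongation corresponds to σ = E·Δ/L = 195×10³ × 0.6874/700 = 191.5 MPa.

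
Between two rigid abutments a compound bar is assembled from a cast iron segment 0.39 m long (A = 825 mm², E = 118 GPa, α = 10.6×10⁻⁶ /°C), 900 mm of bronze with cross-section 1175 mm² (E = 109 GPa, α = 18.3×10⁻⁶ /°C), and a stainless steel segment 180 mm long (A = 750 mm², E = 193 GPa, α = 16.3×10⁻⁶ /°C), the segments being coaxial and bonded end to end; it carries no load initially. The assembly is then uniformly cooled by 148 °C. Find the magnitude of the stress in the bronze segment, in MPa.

With the walls removed the bar would change length by δ_free = Σ αᵢΔT Lᵢ = 10.6×10⁻⁶×148×390 + 18.3×10⁻⁶×148×900 + 16.3×10⁻⁶×148×180 = 3.484 mm.
The walls prevent any net length change, so an axial force P (same in every segment) develops. Compatibility: P · Σ Lᵢ/(AᵢEᵢ) = δ_free.
Σ Lᵢ/(AᵢEᵢ) = 390/(825×118×10³) + 900/(1175×109×10³) + 180/(750×193×10³) = 1.228×10⁻⁵ mm/N.
So P = 3.484 / 1.228×10⁻⁵ = 283.8 kN, tensile.
σ_{bronze} = P / A = 283800 / 1175 = 241.5 MPa.

σ ≈ 241 MPa (tensile)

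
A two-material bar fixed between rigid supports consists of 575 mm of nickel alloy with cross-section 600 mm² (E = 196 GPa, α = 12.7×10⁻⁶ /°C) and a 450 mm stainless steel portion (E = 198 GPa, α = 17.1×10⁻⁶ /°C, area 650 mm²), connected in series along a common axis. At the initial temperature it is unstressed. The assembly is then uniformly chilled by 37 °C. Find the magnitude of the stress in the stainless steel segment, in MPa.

σ ≈ 102 MPa (tensile)

If the supports were absent, the total length change would be Σ αᵢΔT Lᵢ = 12.7×10⁻⁶×37×575 + 17.1×10⁻⁶×37×450 = 0.5549 mm.
The rigid supports impose zero overall length change; the single axial force P common to all segments must satisfy P Σ Lᵢ/(AᵢEᵢ) = δ_free.
Σ Lᵢ/(AᵢEᵢ) = 575/(600×196×10³) + 450/(650×198×10³) = 8.386×10⁻⁶ mm/N.
P = 0.5549 / 8.386×10⁻⁶ = 66170 N = 66.17 kN, tensile.
σ_{stainless steel} = P / A = 66170 / 650 = 101.8 MPa.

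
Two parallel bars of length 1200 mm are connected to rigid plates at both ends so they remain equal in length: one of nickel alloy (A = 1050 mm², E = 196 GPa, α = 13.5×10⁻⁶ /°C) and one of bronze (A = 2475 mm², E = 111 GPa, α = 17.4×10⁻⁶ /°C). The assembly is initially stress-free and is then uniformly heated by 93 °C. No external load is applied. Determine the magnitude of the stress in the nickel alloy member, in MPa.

σ ≈ 40.6 MPa (tensile)

The bronze has the larger α, so on heating it would change length more than the nickel alloy if both were free. The rigid plates force a common final length, so the bronze is put into compression and the nickel alloy into tension, with equal and opposite forces P (no external load).
Setting the final lengths equal and cancelling L: (α₁ − α₂)ΔT = P/(A₁E₁) + P/(A₂E₂).
|α₁ − α₂|·ΔT = 3.9×10⁻⁶ × 93 = 0.0003627.
1/(A₁E₁) + 1/(A₂E₂) = 1/(1050×196×10³) + 1/(2475×111×10³) = 8.499×10⁻⁹ N⁻¹.
P = 0.0003627 / 8.499×10⁻⁹ = 42680 N = 42.68 kN.
σ_{nickel alloy} = P/A₁ = 42680/1050 = 40.64 MPa, tensile.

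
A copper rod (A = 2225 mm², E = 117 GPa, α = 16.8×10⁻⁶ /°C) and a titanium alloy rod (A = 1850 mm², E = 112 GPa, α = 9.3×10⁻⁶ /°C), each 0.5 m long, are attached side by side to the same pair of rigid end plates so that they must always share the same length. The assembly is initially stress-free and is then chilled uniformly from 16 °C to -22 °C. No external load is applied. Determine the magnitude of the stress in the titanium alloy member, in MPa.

Equilibrium of a rigid end plate with no external load gives equal and opposite internal forces ±P in the two members. Since α_{copper} > α_{titanium alloy}, cooling drives the copper into tension and the titanium alloy into compression.
Compatibility of the two members (thermal + elastic change equal): (α₁ − α₂)ΔT = P·[1/(A₁E₁) + 1/(A₂E₂)].
|α₁ − α₂|·ΔT = 7.5×10⁻⁶ × 38 = 0.000285.
1/(A₁E₁) + 1/(A₂E₂) = 1/(2225×117×10³) + 1/(1850×112×10³) = 8.668×10⁻⁹ N⁻¹.
So P = 0.000285 / 8.668×10⁻⁹ = 32.88 kN.
σ_{titanium alloy} = P/A₂ = 32880/1850 = 17.77 MPa, compressive.

σ ≈ 17.8 MPa (compressive)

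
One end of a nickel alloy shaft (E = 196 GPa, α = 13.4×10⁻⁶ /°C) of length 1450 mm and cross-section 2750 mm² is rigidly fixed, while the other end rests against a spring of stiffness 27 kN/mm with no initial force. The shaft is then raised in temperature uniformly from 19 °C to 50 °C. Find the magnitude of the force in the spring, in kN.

P ≈ 15.2 kN

If the spring were absent the shaft would lengthen by αΔT L = 13.4×10⁻⁶ × 31 × 1450 = 0.6023 mm.
With a force P in the spring, the elastic change of the shaft is PL/(AE) and that of the spring is P/k; compatibility requires their sum to equal δ_free.
P [ L/(AE) + 1/k ] = δ_free → P [ 1450/(2750×196×10³) + 1/(27×10³) ] = 0.6023.
P = 0.6023 / 3.973×10⁻⁵ = 15160 N.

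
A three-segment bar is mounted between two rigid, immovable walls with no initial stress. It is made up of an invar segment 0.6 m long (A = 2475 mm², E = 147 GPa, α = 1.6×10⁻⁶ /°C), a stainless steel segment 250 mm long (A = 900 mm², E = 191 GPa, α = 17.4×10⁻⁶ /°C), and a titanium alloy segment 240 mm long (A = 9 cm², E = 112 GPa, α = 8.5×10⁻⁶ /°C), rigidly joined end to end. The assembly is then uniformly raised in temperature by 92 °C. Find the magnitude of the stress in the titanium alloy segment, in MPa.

σ ≈ 137 MPa (compressive)

With the walls removed the bar would change length by δ_free = Σ αᵢΔT Lᵢ = 1.6×10⁻⁶×92×600 + 17.4×10⁻⁶×92×250 + 8.5×10⁻⁶×92×240 = 0.6762 mm.
Since the ends are fixed, an axial force P builds up, equal in every segment, with P · Σ Lᵢ/(AᵢEᵢ) = δ_free.
Σ Lᵢ/(AᵢEᵢ) = 600/(2475×147×10³) + 250/(900×191×10³) + 240/(900×112×10³) = 5.484×10⁻⁶ mm/N.
P = 0.6762 / 5.484×10⁻⁶ = 123300 N = 123.3 kN, compressive.
σ_{titanium alloy} = P / A = 123300 / 900 = 137 MPa.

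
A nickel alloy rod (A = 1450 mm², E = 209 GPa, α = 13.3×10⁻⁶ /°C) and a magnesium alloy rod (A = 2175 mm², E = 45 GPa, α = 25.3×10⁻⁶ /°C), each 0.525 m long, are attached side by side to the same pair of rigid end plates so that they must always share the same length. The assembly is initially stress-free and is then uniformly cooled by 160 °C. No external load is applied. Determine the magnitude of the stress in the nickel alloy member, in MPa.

σ ≈ 98 MPa (compressive)

The magnesium alloy has the larger α, so on cooling it would change length more than the nickel alloy if both were free. The rigid plates force a common final length, so the magnesium alloy is put into tension and the nickel alloy into compression, with equal and opposite forces P (no external load).
Equating the net (thermal + elastic) strains gives |α₁ − α₂|·ΔT = P·[1/(A₁E₁) + 1/(A₂E₂)].
|α₁ − α₂|·ΔT = 12×10⁻⁶ × 160 = 0.00192.
1/(A₁E₁) + 1/(A₂E₂) = 1/(1450×209×10³) + 1/(2175×45×10³) = 1.352×10⁻⁸ N⁻¹.
So P = 0.00192 / 1.352×10⁻⁸ = 142 kN.
σ_{nickel alloy} = P/A₁ = 142000/1450 = 97.96 MPa, compressive.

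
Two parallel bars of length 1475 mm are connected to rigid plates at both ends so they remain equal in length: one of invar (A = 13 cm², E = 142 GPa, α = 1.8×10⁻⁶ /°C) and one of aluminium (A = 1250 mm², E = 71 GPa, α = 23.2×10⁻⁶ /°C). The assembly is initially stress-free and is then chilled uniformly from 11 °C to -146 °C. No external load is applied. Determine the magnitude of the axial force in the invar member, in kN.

Both members must finish at the same length. With the larger α, the aluminium tends to over-contract; the plates restrain it, putting the aluminium in tension and the invar in compression. With no external load the two internal forces are equal and opposite, magnitude P.
Setting the final lengths equal and cancelling L: (α₁ − α₂)ΔT = P/(A₁E₁) + P/(A₂E₂).
|α₁ − α₂|·ΔT = 21.4×10⁻⁶ × 157 = 0.00336.
1/(A₁E₁) + 1/(A₂E₂) = 1/(1300×142×10³) + 1/(1250×71×10³) = 1.668×10⁻⁸ N⁻¹.
So P = 0.00336 / 1.668×10⁻⁸ = 201.4 kN.

P ≈ 201 kN (compressive in the invar)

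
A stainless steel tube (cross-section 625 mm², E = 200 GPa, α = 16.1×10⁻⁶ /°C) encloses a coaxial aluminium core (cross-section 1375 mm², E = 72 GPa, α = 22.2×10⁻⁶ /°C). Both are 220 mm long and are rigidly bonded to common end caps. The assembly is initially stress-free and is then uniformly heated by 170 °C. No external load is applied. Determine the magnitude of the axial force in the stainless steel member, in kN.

P ≈ 57.3 kN (tensile in the stainless steel)

Equilibrium of a rigid end plate with no external load gives equal and opposite internal forces ±P in the two members. Since α_{aluminium} > α_{stainless steel}, heating drives the aluminium into compression and the stainless steel into tension.
Equating the net (thermal + elastic) strains gives |α₁ − α₂|·ΔT = P·[1/(A₁E₁) + 1/(A₂E₂)].
|α₁ − α₂|·ΔT = 6.1×10⁻⁶ × 170 = 0.001037.
1/(A₁E₁) + 1/(A₂E₂) = 1/(625×200×10³) + 1/(1375×72×10³) = 1.81×10⁻⁸ N⁻¹.
So P = 0.001037 / 1.81×10⁻⁸ = 57.29 kN.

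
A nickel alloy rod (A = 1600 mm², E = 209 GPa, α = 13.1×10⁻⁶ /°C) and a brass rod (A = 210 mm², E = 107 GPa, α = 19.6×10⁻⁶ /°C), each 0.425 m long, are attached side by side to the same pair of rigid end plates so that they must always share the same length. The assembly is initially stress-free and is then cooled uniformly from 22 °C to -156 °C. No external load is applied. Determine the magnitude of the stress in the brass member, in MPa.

σ ≈ 116 MPa (tensile)

The brass has the larger α, so on cooling it would change length more than the nickel alloy if both were free. The rigid plates force a common final length, so the brass is put into tension and the nickel alloy into compression, with equal and opposite forces P (no external load).
Equating the net (thermal + elastic) strains gives |α₁ − α₂|·ΔT = P·[1/(A₁E₁) + 1/(A₂E₂)].
|α₁ − α₂|·ΔT = 6.5×10⁻⁶ × 178 = 0.001157.
1/(A₁E₁) + 1/(A₂E₂) = 1/(1600×209×10³) + 1/(210×107×10³) = 4.749×10⁻⁸ N⁻¹.
So P = 0.001157 / 4.749×10⁻⁸ = 24.36 kN.
σ_{brass} = P/A₂ = 24360/210 = 116 MPa, tensile.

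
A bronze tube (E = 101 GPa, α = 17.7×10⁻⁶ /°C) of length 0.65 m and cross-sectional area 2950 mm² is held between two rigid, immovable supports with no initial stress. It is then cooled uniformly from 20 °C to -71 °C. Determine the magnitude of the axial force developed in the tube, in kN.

Full restraint means ε = 0, so the stress is σ = EαΔT = 101×10³ × 17.7×10⁻⁶ × 91 = 162.7 MPa.
Axial force P = σA = 162.7 × 2950 = 479900 N = 479.9 kN, tensile.

P ≈ 480 kN (tensile)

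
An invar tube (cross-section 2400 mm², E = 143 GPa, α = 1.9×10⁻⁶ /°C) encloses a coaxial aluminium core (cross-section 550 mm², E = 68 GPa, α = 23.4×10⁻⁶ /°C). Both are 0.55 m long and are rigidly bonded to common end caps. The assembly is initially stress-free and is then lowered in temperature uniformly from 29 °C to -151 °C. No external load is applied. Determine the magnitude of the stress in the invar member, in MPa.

σ ≈ 54.4 MPa (compressive)

Both members must finish at the same length. With the larger α, the aluminium tends to over-contract; the plates restrain it, putting the aluminium in tension and the invar in compression. With no external load the two internal forces are equal and opposite, magnitude P.
Compatibility of the two members (thermal + elastic change equal): (α₁ − α₂)ΔT = P·[1/(A₁E₁) + 1/(A₂E₂)].
|α₁ − α₂|·ΔT = 21.5×10⁻⁶ × 180 = 0.00387.
1/(A₁E₁) + 1/(A₂E₂) = 1/(2400×143×10³) + 1/(550×68×10³) = 2.965×10⁻⁸ N⁻¹.
So P = 0.00387 / 2.965×10⁻⁸ = 130.5 kN.
σ_{invar} = P/A₁ = 130500/2400 = 54.38 MPa, compressive.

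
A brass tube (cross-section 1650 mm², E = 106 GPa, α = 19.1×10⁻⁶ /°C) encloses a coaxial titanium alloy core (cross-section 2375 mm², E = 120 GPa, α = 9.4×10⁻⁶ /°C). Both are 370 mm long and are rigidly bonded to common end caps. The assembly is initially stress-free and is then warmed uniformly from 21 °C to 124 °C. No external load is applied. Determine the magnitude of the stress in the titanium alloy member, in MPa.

σ ≈ 45.6 MPa (tensile)

Both members must finish at the same length. With the larger α, the brass tends to over-expand; the plates restrain it, putting the brass in compression and the titanium alloy in tension. With no external load the two internal forces are equal and opposite, magnitude P.
Setting the final lengths equal and cancelling L: (α₁ − α₂)ΔT = P/(A₁E₁) + P/(A₂E₂).
|α₁ − α₂|·ΔT = 9.7×10⁻⁶ × 103 = 0.0009991.
1/(A₁E₁) + 1/(A₂E₂) = 1/(1650×106×10³) + 1/(2375×120×10³) = 9.226×10⁻⁹ N⁻¹.
So P = 0.0009991 / 9.226×10⁻⁹ = 108.3 kN.
σ_{titanium alloy} = P/A₂ = 108300/2375 = 45.59 MPa, tensile.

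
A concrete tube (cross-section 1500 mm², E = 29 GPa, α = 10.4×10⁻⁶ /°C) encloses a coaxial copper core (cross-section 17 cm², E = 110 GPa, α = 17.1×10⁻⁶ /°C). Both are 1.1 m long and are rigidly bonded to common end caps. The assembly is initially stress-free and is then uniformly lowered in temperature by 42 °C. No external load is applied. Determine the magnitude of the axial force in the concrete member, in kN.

Equilibrium of a rigid end plate with no external load gives equal and opposite internal forces ±P in the two members. Since α_{copper} > α_{concrete}, cooling drives the copper into tension and the concrete into compression.
Setting the final lengths equal and cancelling L: (α₁ − α₂)ΔT = P/(A₁E₁) + P/(A₂E₂).
|α₁ − α₂|·ΔT = 6.7×10⁻⁶ × 42 = 0.0002814.
1/(A₁E₁) + 1/(A₂E₂) = 1/(1500×29×10³) + 1/(1700×110×10³) = 2.834×10⁻⁸ N⁻¹.
So P = 0.0002814 / 2.834×10⁻⁸ = 9.931 kN.

P ≈ 9.93 kN (compressive in the concrete)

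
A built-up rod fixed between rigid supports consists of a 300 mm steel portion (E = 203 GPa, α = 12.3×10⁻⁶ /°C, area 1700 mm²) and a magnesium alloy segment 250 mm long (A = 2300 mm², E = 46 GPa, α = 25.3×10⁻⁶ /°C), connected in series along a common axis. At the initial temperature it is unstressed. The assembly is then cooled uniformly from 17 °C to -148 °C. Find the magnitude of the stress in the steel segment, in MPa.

σ ≈ 301 MPa (tensile)

If the supports were absent, the total length change would be Σ αᵢΔT Lᵢ = 12.3×10⁻⁶×165×300 + 25.3×10⁻⁶×165×250 = 1.652 mm.
Since the ends are fixed, an axial force P builds up, equal in every segment, with P · Σ Lᵢ/(AᵢEᵢ) = δ_free.
The series flexibility is Σ Lᵢ/(AᵢEᵢ) = 300/(1700×203×10³) + 250/(2300×46×10³) = 3.232×10⁻⁶ mm/N.
P = 1.652 / 3.232×10⁻⁶ = 511200 N = 511.2 kN, tensile.
σ_{steel} = P / A = 511200 / 1700 = 300.7 MPa.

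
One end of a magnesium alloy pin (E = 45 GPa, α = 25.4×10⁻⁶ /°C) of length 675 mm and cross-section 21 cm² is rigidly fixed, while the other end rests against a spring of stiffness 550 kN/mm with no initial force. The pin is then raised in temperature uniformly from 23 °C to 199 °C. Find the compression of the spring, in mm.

If the spring were absent the pin would lengthen by αΔT L = 25.4×10⁻⁶ × 176 × 675 = 3.018 mm.
With a force P in the spring, the elastic change of the pin is PL/(AE) and that of the spring is P/k; compatibility requires their sum to equal δ_free.
So P = δ_free / [L/(AE) + 1/k] = 3.018 / [ 675/(2100×45×10³) + 1/(550×10³) ].
P = 3.018 / 8.961×10⁻⁶ = 336700 N.
Spring compression = P/k = 336700/(550×10³) = 0.6123 mm.

δ ≈ 0.612 mm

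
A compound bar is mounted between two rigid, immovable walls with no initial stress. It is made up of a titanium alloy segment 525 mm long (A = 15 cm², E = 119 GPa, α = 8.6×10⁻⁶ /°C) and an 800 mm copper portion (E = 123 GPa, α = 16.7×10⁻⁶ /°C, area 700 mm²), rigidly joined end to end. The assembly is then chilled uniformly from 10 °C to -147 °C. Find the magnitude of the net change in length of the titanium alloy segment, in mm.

With the walls removed the bar would change length by δ_free = Σ αᵢΔT Lᵢ = 8.6×10⁻⁶×157×525 + 16.7×10⁻⁶×157×800 = 2.806 mm.
The rigid supports impose zero overall length change; the single axial force P common to all segments must satisfy P Σ Lᵢ/(AᵢEᵢ) = δ_free.
The series flexibility is Σ Lᵢ/(AᵢEᵢ) = 525/(1500×119×10³) + 800/(700×123×10³) = 1.223×10⁻⁵ mm/N.
Hence P = δ_free / Σ(L/AE) = 2.806/1.223×10⁻⁵ = 229.4 kN (tensile).
For the titanium alloy segment, free thermal change = 8.6×10⁻⁶×157×525 = 0.7089 mm and elastic change from P = 229400×525/(1500×119×10³) = 0.6748 mm; these oppose, so the net change is 0.0341 mm (segment shortens).

|ΔL| ≈ 0.0341 mm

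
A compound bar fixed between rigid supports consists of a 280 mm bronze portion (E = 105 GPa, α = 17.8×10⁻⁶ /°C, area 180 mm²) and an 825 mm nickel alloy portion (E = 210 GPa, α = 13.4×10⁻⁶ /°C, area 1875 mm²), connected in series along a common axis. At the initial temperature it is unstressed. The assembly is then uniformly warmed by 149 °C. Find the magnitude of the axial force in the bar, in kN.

P ≈ 141 kN (compressive)

Free thermal expansion of the whole bar: Σ αᵢΔT Lᵢ = 17.8×10⁻⁶×149×280 + 13.4×10⁻⁶×149×825 = 2.39 mm.
Since the ends are fixed, an axial force P builds up, equal in every segment, with P · Σ Lᵢ/(AᵢEᵢ) = δ_free.
The series flexibility is Σ Lᵢ/(AᵢEᵢ) = 280/(180×105×10³) + 825/(1875×210×10³) = 1.691×10⁻⁵ mm/N.
So P = 2.39 / 1.691×10⁻⁵ = 141.3 kN, compressive.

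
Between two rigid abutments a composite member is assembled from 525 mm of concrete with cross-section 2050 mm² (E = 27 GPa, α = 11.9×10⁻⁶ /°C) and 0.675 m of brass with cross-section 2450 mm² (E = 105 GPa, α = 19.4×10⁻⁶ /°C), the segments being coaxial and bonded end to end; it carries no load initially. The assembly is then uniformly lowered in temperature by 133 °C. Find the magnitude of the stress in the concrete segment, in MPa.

σ ≈ 104 MPa (tensile)

If the supports were absent, the total length change would be Σ αᵢΔT Lᵢ = 11.9×10⁻⁶×133×525 + 19.4×10⁻⁶×133×675 = 2.573 mm.
Since the ends are fixed, an axial force P builds up, equal in every segment, with P · Σ Lᵢ/(AᵢEᵢ) = δ_free.
Σ Lᵢ/(AᵢEᵢ) = 525/(2050×27×10³) + 675/(2450×105×10³) = 1.211×10⁻⁵ mm/N.
Hence P = δ_free / Σ(L/AE) = 2.573/1.211×10⁻⁵ = 212.4 kN (tensile).
σ_{concrete} = P / A = 212400 / 2050 = 103.6 MPa.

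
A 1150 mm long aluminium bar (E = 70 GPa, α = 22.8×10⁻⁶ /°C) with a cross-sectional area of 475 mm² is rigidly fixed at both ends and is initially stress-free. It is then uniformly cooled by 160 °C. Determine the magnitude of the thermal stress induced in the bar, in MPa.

With length fixed, the mechanical strain must cancel the thermal strain αΔT = 22.8×10⁻⁶ × 160 = 3648×10⁻⁶.
σ = EαΔT = 70×10³ × 22.8×10⁻⁶ × 160 = 255.4 MPa (tensile; the bar is trying to contract).

σ ≈ 255 MPa (tensile)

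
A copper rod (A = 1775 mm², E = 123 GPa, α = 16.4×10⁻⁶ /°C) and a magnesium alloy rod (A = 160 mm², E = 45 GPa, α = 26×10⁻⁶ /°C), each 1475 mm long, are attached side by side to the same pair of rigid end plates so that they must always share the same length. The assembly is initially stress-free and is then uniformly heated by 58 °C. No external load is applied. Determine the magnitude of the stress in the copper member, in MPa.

σ ≈ 2.19 MPa (tensile)

Both members must finish at the same length. With the larger α, the magnesium alloy tends to over-expand; the plates restrain it, putting the magnesium alloy in compression and the copper in tension. With no external load the two internal forces are equal and opposite, magnitude P.
Setting the final lengths equal and cancelling L: (α₁ − α₂)ΔT = P/(A₁E₁) + P/(A₂E₂).
|α₁ − α₂|·ΔT = 9.6×10⁻⁶ × 58 = 0.0005568.
1/(A₁E₁) + 1/(A₂E₂) = 1/(1775×123×10³) + 1/(160×45×10³) = 1.435×10⁻⁷ N⁻¹.
So P = 0.0005568 / 1.435×10⁻⁷ = 3.881 kN.
σ_{copper} = P/A₁ = 3881/1775 = 2.186 MPa, tensile.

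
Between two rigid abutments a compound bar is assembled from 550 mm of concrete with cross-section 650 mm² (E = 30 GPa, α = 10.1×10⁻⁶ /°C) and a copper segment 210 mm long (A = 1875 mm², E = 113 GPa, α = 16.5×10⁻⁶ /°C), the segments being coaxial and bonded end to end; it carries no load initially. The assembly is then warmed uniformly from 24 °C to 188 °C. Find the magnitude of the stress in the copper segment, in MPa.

If the supports were absent, the total length change would be Σ αᵢΔT Lᵢ = 10.1×10⁻⁶×164×550 + 16.5×10⁻⁶×164×210 = 1.479 mm.
The walls prevent any net length change, so an axial force P (same in every segment) develops. Compatibility: P · Σ Lᵢ/(AᵢEᵢ) = δ_free.
Σ Lᵢ/(AᵢEᵢ) = 550/(650×30×10³) + 210/(1875×113×10³) = 2.92×10⁻⁵ mm/N.
So P = 1.479 / 2.92×10⁻⁵ = 50.67 kN, compressive.
σ_{copper} = P / A = 50670 / 1875 = 27.02 MPa.

σ ≈ 27 MPa (compressive)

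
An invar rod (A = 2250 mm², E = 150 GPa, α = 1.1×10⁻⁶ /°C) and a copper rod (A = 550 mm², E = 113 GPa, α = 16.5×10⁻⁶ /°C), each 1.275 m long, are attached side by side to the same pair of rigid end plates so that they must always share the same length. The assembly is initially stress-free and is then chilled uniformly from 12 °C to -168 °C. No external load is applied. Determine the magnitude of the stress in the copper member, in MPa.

Equilibrium of a rigid end plate with no external load gives equal and opposite internal forces ±P in the two members. Since α_{copper} > α_{invar}, cooling drives the copper into tension and the invar into compression.
Setting the final lengths equal and cancelling L: (α₁ − α₂)ΔT = P/(A₁E₁) + P/(A₂E₂).
|α₁ − α₂|·ΔT = 15.4×10⁻⁶ × 180 = 0.002772.
1/(A₁E₁) + 1/(A₂E₂) = 1/(2250×150×10³) + 1/(550×113×10³) = 1.905×10⁻⁸ N⁻¹.
So P = 0.002772 / 1.905×10⁻⁸ = 145.5 kN.
σ_{copper} = P/A₂ = 145500/550 = 264.5 MPa, tensile.

σ ≈ 265 MPa (tensile)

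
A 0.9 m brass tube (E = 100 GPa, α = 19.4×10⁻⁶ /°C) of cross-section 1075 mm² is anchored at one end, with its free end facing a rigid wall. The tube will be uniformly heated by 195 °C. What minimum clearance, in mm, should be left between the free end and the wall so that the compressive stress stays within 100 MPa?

g ≈ 2.5 mm

Free expansion if unrestrained: δ_free = αΔT L = 19.4×10⁻⁶ × 195 × 900 = 3.405 mm.
At the allowable stress the elastic shortening the wall may impose is σL/E = 100 × 900 / (100×10³) = 0.9 mm.
So the gap has to take up the difference, g_min = δ_free − σL/E = 3.405 − 0.9 = 2.505 mm.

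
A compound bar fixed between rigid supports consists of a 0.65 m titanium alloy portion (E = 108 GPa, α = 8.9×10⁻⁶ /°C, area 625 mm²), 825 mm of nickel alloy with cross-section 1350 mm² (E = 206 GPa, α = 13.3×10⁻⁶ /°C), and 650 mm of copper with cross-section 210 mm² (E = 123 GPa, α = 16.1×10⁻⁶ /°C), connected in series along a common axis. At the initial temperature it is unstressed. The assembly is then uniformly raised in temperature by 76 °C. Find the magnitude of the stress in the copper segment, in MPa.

σ ≈ 261 MPa (compressive)

Free thermal expansion of the whole bar: Σ αᵢΔT Lᵢ = 8.9×10⁻⁶×76×650 + 13.3×10⁻⁶×76×825 + 16.1×10⁻⁶×76×650 = 2.069 mm.
The walls prevent any net length change, so an axial force P (same in every segment) develops. Compatibility: P · Σ Lᵢ/(AᵢEᵢ) = δ_free.
Σ Lᵢ/(AᵢEᵢ) = 650/(625×108×10³) + 825/(1350×206×10³) + 650/(210×123×10³) = 3.776×10⁻⁵ mm/N.
Hence P = δ_free / Σ(L/AE) = 2.069/3.776×10⁻⁵ = 54.79 kN (compressive).
σ_{copper} = P / A = 54790 / 210 = 260.9 MPa.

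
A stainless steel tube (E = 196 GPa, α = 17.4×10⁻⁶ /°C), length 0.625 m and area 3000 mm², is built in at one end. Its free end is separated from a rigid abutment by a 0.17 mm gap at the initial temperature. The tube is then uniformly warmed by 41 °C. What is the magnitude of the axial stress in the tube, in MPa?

σ ≈ 86.5 MPa (compressive)

Free thermal elongation = αΔT L = 17.4×10⁻⁶ × 41 × 625 = 0.4459 mm.
After closing the 0.17 mm clearance, 0.4459 − 0.17 = 0.2759 mm of expansion remains to be suppressed by the wall.
That suppressed elongation corresponds to σ = E·Δ/L = 196×10³ × 0.2759/625 = 86.51 MPa.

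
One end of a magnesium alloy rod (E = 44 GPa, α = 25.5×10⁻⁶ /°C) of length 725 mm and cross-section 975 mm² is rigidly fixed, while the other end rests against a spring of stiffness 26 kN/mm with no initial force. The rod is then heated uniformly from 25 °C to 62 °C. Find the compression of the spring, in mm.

δ ≈ 0.475 mm

The unrestrained thermal change is αΔT L = 25.5×10⁻⁶ × 37 × 725 = 0.684 mm.
With a force P in the spring, the elastic change of the rod is PL/(AE) and that of the spring is P/k; compatibility requires their sum to equal δ_free.
P [ L/(AE) + 1/k ] = δ_free → P [ 725/(975×44×10³) + 1/(26×10³) ] = 0.684.
P = 0.684 / 5.536×10⁻⁵ = 12360 N.
Spring compression = P/k = 12360/(26×10³) = 0.4752 mm.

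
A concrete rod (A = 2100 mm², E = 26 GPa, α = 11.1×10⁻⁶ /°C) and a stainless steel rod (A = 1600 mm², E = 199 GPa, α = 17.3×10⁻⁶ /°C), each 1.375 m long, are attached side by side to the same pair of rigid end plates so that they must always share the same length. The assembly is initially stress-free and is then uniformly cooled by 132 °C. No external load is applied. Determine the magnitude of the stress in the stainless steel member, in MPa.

σ ≈ 23.8 MPa (tensile)

Both members must finish at the same length. With the larger α, the stainless steel tends to over-contract; the plates restrain it, putting the stainless steel in tension and the concrete in compression. With no external load the two internal forces are equal and opposite, magnitude P.
Setting the final lengths equal and cancelling L: (α₁ − α₂)ΔT = P/(A₁E₁) + P/(A₂E₂).
|α₁ − α₂|·ΔT = 6.2×10⁻⁶ × 132 = 0.0008184.
1/(A₁E₁) + 1/(A₂E₂) = 1/(2100×26×10³) + 1/(1600×199×10³) = 2.146×10⁻⁸ N⁻¹.
So P = 0.0008184 / 2.146×10⁻⁸ = 38.14 kN.
σ_{stainless steel} = P/A₂ = 38140/1600 = 23.84 MPa, tensile.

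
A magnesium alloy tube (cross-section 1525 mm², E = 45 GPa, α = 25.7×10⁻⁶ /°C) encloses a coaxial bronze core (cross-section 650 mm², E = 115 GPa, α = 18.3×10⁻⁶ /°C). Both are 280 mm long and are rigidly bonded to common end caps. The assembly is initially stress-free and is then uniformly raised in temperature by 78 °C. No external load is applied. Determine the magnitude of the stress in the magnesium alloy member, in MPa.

σ ≈ 13.5 MPa (compressive)

The magnesium alloy has the larger α, so on heating it would change length more than the bronze if both were free. The rigid plates force a common final length, so the magnesium alloy is put into compression and the bronze into tension, with equal and opposite forces P (no external load).
Setting the final lengths equal and cancelling L: (α₁ − α₂)ΔT = P/(A₁E₁) + P/(A₂E₂).
|α₁ − α₂|·ΔT = 7.4×10⁻⁶ × 78 = 0.0005772.
1/(A₁E₁) + 1/(A₂E₂) = 1/(1525×45×10³) + 1/(650×115×10³) = 2.795×10⁻⁸ N⁻¹.
So P = 0.0005772 / 2.795×10⁻⁸ = 20.65 kN.
σ_{magnesium alloy} = P/A₁ = 20650/1525 = 13.54 MPa, compressive.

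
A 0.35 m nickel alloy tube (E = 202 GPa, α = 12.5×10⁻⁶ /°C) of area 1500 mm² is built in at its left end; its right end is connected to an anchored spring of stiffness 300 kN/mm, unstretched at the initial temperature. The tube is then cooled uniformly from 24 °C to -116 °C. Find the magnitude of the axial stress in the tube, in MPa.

If the spring were absent the tube would shorten by αΔT L = 12.5×10⁻⁶ × 140 × 350 = 0.6125 mm.
With a force P in the spring, the elastic change of the tube is PL/(AE) and that of the spring is P/k; compatibility requires their sum to equal δ_free.
P [ L/(AE) + 1/k ] = δ_free → P [ 350/(1500×202×10³) + 1/(300×10³) ] = 0.6125.
P = 0.6125 / 4.488×10⁻⁶ = 136500 N.
σ = P/A = 136500/1500 = 90.97 MPa.

σ ≈ 91 MPa (tensile)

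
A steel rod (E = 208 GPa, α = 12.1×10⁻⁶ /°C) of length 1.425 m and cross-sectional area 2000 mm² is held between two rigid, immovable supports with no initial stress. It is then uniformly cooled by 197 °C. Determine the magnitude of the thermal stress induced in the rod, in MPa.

With length fixed, the mechanical strain must cancel the thermal strain αΔT = 12.1×10⁻⁶ × 197 = 2383.7×10⁻⁶.
The stress required to suppress this strain is σ = Eε = 208×10³ × 2383.7×10⁻⁶ = 495.8 MPa, tensile since the rod is trying to contract.

σ ≈ 496 MPa (tensile)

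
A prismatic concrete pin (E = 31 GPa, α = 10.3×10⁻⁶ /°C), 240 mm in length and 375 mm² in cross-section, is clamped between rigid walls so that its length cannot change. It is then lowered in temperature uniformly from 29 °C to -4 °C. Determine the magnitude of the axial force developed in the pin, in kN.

With zero net strain, σ = E·αΔT = 31 GPa × 10.3×10⁻⁶ × 33 = 10.54 MPa.
Then P = σA = 10.54 × 375 mm² = 3.951 kN, tensile.

P ≈ 3.95 kN (tensile)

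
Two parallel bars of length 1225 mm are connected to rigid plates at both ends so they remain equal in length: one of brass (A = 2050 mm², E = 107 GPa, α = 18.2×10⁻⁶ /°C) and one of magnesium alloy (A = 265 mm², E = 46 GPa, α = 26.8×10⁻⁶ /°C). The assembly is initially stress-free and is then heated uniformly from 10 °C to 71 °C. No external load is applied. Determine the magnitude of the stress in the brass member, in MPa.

Equilibrium of a rigid end plate with no external load gives equal and opposite internal forces ±P in the two members. Since α_{magnesium alloy} > α_{brass}, heating drives the magnesium alloy into compression and the brass into tension.
Setting the final lengths equal and cancelling L: (α₁ − α₂)ΔT = P/(A₁E₁) + P/(A₂E₂).
|α₁ − α₂|·ΔT = 8.6×10⁻⁶ × 61 = 0.0005246.
1/(A₁E₁) + 1/(A₂E₂) = 1/(2050×107×10³) + 1/(265×46×10³) = 8.659×10⁻⁸ N⁻¹.
P = 0.0005246 / 8.659×10⁻⁸ = 6058 N = 6.058 kN.
σ_{brass} = P/A₁ = 6058/2050 = 2.955 MPa, tensile.

σ ≈ 2.96 MPa (tensile)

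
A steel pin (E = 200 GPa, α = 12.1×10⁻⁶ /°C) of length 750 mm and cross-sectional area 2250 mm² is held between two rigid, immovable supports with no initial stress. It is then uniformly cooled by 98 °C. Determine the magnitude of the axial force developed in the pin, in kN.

P ≈ 534 kN (tensile)

Full restraint means ε = 0, so the stress is σ = EαΔT = 200×10³ × 12.1×10⁻⁶ × 98 = 237.2 MPa.
Then P = σA = 237.2 × 2250 mm² = 533.6 kN, tensile.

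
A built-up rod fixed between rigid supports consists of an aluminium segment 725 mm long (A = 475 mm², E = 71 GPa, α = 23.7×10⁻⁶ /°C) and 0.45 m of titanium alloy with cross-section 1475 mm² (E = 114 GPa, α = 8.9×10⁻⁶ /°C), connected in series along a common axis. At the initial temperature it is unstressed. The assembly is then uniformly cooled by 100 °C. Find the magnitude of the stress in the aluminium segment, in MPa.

σ ≈ 185 MPa (tensile)

Free thermal contraction of the whole bar: Σ αᵢΔT Lᵢ = 23.7×10⁻⁶×100×725 + 8.9×10⁻⁶×100×450 = 2.119 mm.
The walls prevent any net length change, so an axial force P (same in every segment) develops. Compatibility: P · Σ Lᵢ/(AᵢEᵢ) = δ_free.
Σ Lᵢ/(AᵢEᵢ) = 725/(475×71×10³) + 450/(1475×114×10³) = 2.417×10⁻⁵ mm/N.
So P = 2.119 / 2.417×10⁻⁵ = 87.65 kN, tensile.
σ_{aluminium} = P / A = 87650 / 475 = 184.5 MPa.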